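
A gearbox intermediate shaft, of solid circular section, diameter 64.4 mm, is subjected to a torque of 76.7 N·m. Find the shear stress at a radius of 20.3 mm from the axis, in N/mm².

J = πd⁴/32 = π(0.0644)⁴/32 = 1.689×10^-6 m⁴.
Shear stress varies linearly with radius: τ = T·r/J = 76.70 × 0.0203 / 1.689×10^-6 = 9.220×10^5 Pa.

0.922 N/mm²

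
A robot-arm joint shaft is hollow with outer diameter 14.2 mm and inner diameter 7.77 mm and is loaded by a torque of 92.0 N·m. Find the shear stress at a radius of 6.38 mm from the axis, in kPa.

J = π(d_o⁴ − d_i⁴)/32 = π(0.0142⁴ − 0.00777⁴)/32 = 3.634×10^-9 m⁴.
Shear stress varies linearly with radius: τ = T·r/J = 92.00 × 0.00638 / 3.634×10^-9 = 1.615×10^8 Pa.

162000 kPa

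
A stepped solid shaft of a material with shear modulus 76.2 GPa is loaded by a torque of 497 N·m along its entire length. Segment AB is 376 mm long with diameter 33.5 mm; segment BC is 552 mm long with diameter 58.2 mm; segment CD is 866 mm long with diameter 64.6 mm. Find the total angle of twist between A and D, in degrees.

1.51°

J_AB = π(0.0335)⁴/32 = 1.24×10^-7 m⁴; J_BC = π(0.0582)⁴/32 = 1.13×10^-6 m⁴; J_CD = π(0.0646)⁴/32 = 1.71×10^-6 m⁴.
θ = (T/G)·Σ L_i/J_i = (497.0/76.2×10⁹)·(0.376/1.24×10^-7 + 0.552/1.13×10^-6 + 0.866/1.71×10^-6) = 0.02633 rad.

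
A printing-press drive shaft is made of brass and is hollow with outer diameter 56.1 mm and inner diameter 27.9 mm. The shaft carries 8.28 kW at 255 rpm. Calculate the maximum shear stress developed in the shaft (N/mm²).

9.53 N/mm²

ω = 2π·255/60 = 26.70 rad/s, so T = P/ω = 8.28×10³ / 26.70 = 310.1 N·m.
J = π(d_o⁴ − d_i⁴)/32 = π(0.0561⁴ − 0.0279⁴)/32 = 9.129×10^-7 m⁴.
τ_max = T·r/J = 310.1 × 0.0281 / 9.129×10^-7 = 9.527×10^6 Pa.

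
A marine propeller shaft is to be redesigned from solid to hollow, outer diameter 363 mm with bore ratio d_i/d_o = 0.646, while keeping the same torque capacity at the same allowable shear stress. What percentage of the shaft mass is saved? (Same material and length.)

Equal τ_max and T ⇒ the solid shaft needs d_s³ = d_o³(1−k⁴), so d_s = 363·(1−0.646⁴)^(1/3) = 340.6 mm.
Area ratio A_h/A_s = d_o²(1−k²)/d_s² = (1−k²)/(1−k⁴)^(2/3) = 0.6620.
Mass saving = 1 − 0.6620 = 33.8 %.

33.8 %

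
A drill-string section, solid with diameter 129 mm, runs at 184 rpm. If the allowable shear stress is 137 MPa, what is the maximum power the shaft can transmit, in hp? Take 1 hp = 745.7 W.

J = πd⁴/32 = π(0.129)⁴/32 = 2.719×10^-5 m⁴.
T_max = τ_allow·J/r = 1.37×10^8 × 2.719×10^-5 / 0.0645 = 57750 N·m.
ω = 2π·184/60 = 19.27 rad/s, so P_max = T_max·ω = 1.113×10^6 W.

1490 hp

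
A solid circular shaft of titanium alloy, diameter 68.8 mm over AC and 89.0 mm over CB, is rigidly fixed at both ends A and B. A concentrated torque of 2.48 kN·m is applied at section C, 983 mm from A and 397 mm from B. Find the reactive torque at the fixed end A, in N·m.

313 N·m

Compatibility: T_A·a/J_AC = T_B·b/J_CB with T_A + T_B = T₀.
J_AC = 2.20×10^-6 m⁴, J_CB = 6.16×10^-6 m⁴, so T_A = T₀·(J_AC/a)/((J_AC/a)+(J_CB/b)) = 312.6 N·m, T_B = 2167 N·m.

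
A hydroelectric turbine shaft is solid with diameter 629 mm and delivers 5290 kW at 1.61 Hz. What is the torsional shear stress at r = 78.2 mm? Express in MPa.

2.66 MPa

ω = 2π·1.61 = 10.12 rad/s, so T = P/ω = 5290×10³ / 10.12 = 522900 N·m.
J = πd⁴/32 = π(0.629)⁴/32 = 0.01537 m⁴.
Shear stress varies linearly with radius: τ = T·r/J = 522900 × 0.0782 / 0.01537 = 2.661×10^6 Pa.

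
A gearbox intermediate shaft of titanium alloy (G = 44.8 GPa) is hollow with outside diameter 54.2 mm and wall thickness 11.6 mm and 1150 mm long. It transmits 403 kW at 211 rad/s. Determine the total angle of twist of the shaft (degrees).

ω = 211 rad/s, so T = P/ω = 403×10³ / 211.0 = 1910 N·m.
J = π(d_o⁴ − d_i⁴)/32 = π(0.0542⁴ − 0.0310⁴)/32 = 7.566×10^-7 m⁴.
θ = T·L/(G·J) = 1910 × 1.15 / (44.8×10⁹ × 7.566×10^-7) = 0.06480 rad.

3.71°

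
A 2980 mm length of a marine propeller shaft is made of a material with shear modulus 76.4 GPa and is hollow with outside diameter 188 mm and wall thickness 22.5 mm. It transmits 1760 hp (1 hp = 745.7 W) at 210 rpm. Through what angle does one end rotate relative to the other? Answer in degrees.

ω = 2π·210/60 = 21.99 rad/s, so T = P/ω = 1760×745.7 / 21.99 = 59680 N·m.
J = π(d_o⁴ − d_i⁴)/32 = π(0.188⁴ − 0.143⁴)/32 = 8.159×10^-5 m⁴.
θ = T·L/(G·J) = 59680 × 2.98 / (76.4×10⁹ × 8.159×10^-5) = 0.02853 rad.

1.63°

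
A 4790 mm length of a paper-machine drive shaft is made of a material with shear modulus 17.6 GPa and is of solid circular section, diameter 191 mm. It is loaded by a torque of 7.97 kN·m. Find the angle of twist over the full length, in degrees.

0.951°

J = πd⁴/32 = π(0.191)⁴/32 = 1.307×10^-4 m⁴.
θ = T·L/(G·J) = 7970 × 4.79 / (17.6×10⁹ × 1.307×10^-4) = 0.01660 rad.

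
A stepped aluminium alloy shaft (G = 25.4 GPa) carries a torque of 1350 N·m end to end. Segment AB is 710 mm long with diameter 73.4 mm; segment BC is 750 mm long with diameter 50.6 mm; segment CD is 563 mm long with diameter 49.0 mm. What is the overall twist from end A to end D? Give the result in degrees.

7.34°

J_AB = π(0.0734)⁴/32 = 2.85×10^-6 m⁴; J_BC = π(0.0506)⁴/32 = 6.44×10^-7 m⁴; J_CD = π(0.0490)⁴/32 = 5.66×10^-7 m⁴.
θ = (T/G)·Σ L_i/J_i = (1350/25.4×10⁹)·(0.710/2.85×10^-6 + 0.750/6.44×10^-7 + 0.563/5.66×10^-7) = 0.1281 rad.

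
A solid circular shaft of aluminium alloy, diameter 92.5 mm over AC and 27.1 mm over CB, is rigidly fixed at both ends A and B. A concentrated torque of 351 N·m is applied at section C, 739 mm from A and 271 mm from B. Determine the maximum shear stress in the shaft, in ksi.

0.321 ksi

Compatibility: T_A·a/J_AC = T_B·b/J_CB with T_A + T_B = T₀.
J_AC = 7.19×10^-6 m⁴, J_CB = 5.30×10^-8 m⁴, so T_A = T₀·(J_AC/a)/((J_AC/a)+(J_CB/b)) = 344.1 N·m, T_B = 6.913 N·m.
τ in each portion: τ_AC = 2.21×10^6 Pa, τ_CB = 1.77×10^6 Pa; maximum is in AC.
τ_max = T_AC·r/J = 344.1·0.0462/7.19×10^-6 = 2.214×10^6 Pa.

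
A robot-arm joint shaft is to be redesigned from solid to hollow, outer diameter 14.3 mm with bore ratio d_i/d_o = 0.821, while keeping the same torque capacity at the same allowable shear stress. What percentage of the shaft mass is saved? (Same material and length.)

51.2 %

Equal τ_max and T ⇒ the solid shaft needs d_s³ = d_o³(1−k⁴), so d_s = 14.3·(1−0.821⁴)^(1/3) = 11.69 mm.
Area ratio A_h/A_s = d_o²(1−k²)/d_s² = (1−k²)/(1−k⁴)^(2/3) = 0.4881.
Mass saving = 1 − 0.4881 = 51.2 %.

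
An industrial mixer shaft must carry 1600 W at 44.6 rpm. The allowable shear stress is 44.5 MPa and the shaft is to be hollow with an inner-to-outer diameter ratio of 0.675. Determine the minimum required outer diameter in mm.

ω = 2π·44.6/60 = 4.671 rad/s, so T = P/ω = 1600 / 4.671 = 342.6 N·m.
For a hollow shaft with d_i/d_o = 0.675: τ_max = 16T/(π d_o³ (1−k⁴)), so d_o = [16T/(π τ_allow (1−k⁴))]^(1/3) = [16·342.6/(π·4.45×10^7·0.7924)]^(1/3) = 0.03671 m.

36.7 mm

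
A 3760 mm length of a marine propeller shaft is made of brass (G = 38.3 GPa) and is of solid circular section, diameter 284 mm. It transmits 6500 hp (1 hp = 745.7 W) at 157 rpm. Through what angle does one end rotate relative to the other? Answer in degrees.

ω = 2π·157/60 = 16.44 rad/s, so T = P/ω = 6500×745.7 / 16.44 = 294800 N·m.
J = πd⁴/32 = π(0.284)⁴/32 = 6.387×10^-4 m⁴.
θ = T·L/(G·J) = 294800 × 3.76 / (38.3×10⁹ × 6.387×10^-4) = 0.04532 rad.

2.60°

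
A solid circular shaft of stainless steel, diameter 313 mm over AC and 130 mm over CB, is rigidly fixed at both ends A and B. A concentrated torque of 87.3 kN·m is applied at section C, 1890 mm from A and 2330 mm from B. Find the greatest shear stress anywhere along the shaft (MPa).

14.2 MPa

Compatibility: T_A·a/J_AC = T_B·b/J_CB with T_A + T_B = T₀.
J_AC = 9.42×10^-4 m⁴, J_CB = 2.80×10^-5 m⁴, so T_A = T₀·(J_AC/a)/((J_AC/a)+(J_CB/b)) = 85240 N·m, T_B = 2058 N·m.
τ in each portion: τ_AC = 1.42×10^7 Pa, τ_CB = 4.77×10^6 Pa; maximum is in AC.
τ_max = T_AC·r/J = 85240·0.157/9.42×10^-4 = 1.416×10^7 Pa.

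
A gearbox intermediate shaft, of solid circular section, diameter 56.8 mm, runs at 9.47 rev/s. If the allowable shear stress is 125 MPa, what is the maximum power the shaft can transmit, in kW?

268 kW

J = πd⁴/32 = π(0.0568)⁴/32 = 1.022×10^-6 m⁴.
T_max = τ_allow·J/r = 1.25×10^8 × 1.022×10^-6 / 0.0284 = 4498 N·m.
ω = 2π·9.47 = 59.50 rad/s, so P_max = T_max·ω = 2.676×10^5 W.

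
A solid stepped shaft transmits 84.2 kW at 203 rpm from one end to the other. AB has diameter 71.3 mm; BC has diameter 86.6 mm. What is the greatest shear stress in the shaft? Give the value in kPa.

ω = 2π·203/60 = 21.26 rad/s, so T = P/ω = 84.2×10³ / 21.26 = 3961 N·m.
Under the same torque, τ_max = 16T/(πd³) is largest where d is smallest — segment AB (d = 71.3 mm).
τ_max = 16·3961/(π·(0.0713)³) = 5.565×10^7 Pa.

55700 kPa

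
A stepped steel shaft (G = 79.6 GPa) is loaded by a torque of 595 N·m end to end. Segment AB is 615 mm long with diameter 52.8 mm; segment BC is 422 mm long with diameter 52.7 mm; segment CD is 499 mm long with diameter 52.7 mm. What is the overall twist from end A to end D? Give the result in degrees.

J_AB = π(0.0528)⁴/32 = 7.63×10^-7 m⁴; J_BC = π(0.0527)⁴/32 = 7.57×10^-7 m⁴; J_CD = π(0.0527)⁴/32 = 7.57×10^-7 m⁴.
θ = (T/G)·Σ L_i/J_i = (595.0/79.6×10⁹)·(0.615/7.63×10^-7 + 0.422/7.57×10^-7 + 0.499/7.57×10^-7) = 0.01512 rad.

0.866°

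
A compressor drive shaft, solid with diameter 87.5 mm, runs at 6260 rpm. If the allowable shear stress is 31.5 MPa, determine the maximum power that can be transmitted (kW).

2720 kW

J = πd⁴/32 = π(0.0875)⁴/32 = 5.755×10^-6 m⁴.
T_max = τ_allow·J/r = 3.15×10^7 × 5.755×10^-6 / 0.0437 = 4143 N·m.
ω = 2π·6260/60 = 655.5 rad/s, so P_max = T_max·ω = 2.716×10^6 W.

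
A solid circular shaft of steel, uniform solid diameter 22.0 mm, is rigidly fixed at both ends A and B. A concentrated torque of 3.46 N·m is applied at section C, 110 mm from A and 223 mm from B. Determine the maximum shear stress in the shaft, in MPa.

With uniform GJ and both ends fixed, compatibility θ_AC = θ_CB gives T_A·a = T_B·b, together with T_A + T_B = T₀.
T_A = T₀·b/(a+b) = 3.460·223/333.0 = 2.317 N·m; T_B = 1.143 N·m.
τ in each portion: τ_AC = 1.11×10^6 Pa, τ_CB = 5.47×10^5 Pa; maximum is in AC.
τ_max = T_AC·r/J = 2.317·0.0110/2.30×10^-8 = 1.108×10^6 Pa.

1.11 MPa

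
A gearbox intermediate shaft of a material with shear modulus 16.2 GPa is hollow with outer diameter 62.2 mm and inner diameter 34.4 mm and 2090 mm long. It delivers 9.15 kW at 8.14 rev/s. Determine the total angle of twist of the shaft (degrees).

0.993°

ω = 2π·8.14 = 51.15 rad/s, so T = P/ω = 9.15×10³ / 51.15 = 178.9 N·m.
J = π(d_o⁴ − d_i⁴)/32 = π(0.0622⁴ − 0.0344⁴)/32 = 1.332×10^-6 m⁴.
θ = T·L/(G·J) = 178.9 × 2.09 / (16.2×10⁹ × 1.332×10^-6) = 0.01733 rad.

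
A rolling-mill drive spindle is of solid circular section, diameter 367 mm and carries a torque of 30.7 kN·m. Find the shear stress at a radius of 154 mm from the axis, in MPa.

2.65 MPa

J = πd⁴/32 = π(0.367)⁴/32 = 1.781×10^-3 m⁴.
Shear stress varies linearly with radius: τ = T·r/J = 30700 × 0.154 / 1.781×10^-3 = 2.655×10^6 Pa.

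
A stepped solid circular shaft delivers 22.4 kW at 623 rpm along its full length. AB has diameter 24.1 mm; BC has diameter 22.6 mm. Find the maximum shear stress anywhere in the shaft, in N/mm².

ω = 2π·623/60 = 65.24 rad/s, so T = P/ω = 22.4×10³ / 65.24 = 343.3 N·m.
Under the same torque, τ_max = 16T/(πd³) is largest where d is smallest — segment BC (d = 22.6 mm).
τ_max = 16·343.3/(π·(0.0226)³) = 1.515×10^8 Pa.

151 N/mm²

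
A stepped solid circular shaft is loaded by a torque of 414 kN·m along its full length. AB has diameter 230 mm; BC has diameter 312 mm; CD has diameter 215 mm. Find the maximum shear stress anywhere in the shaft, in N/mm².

212 N/mm²

Under the same torque, τ_max = 16T/(πd³) is largest where d is smallest — segment CD (d = 215 mm).
τ_max = 16·414000/(π·(0.215)³) = 2.122×10^8 Pa.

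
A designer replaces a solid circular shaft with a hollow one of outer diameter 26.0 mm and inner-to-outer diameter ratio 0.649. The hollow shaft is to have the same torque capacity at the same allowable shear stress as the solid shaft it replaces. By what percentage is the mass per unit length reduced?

34.1 %

Equal τ_max and T ⇒ the solid shaft needs d_s³ = d_o³(1−k⁴), so d_s = 26.0·(1−0.649⁴)^(1/3) = 24.36 mm.
Area ratio A_h/A_s = d_o²(1−k²)/d_s² = (1−k²)/(1−k⁴)^(2/3) = 0.6593.
Mass saving = 1 − 0.6593 = 34.1 %.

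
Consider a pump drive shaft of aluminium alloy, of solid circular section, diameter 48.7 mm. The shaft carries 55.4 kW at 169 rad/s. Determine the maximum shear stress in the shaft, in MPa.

ω = 169 rad/s, so T = P/ω = 55.4×10³ / 169.0 = 327.8 N·m.
J = πd⁴/32 = π(0.0487)⁴/32 = 5.522×10^-7 m⁴.
τ_max = T·r/J = 327.8 × 0.0244 / 5.522×10^-7 = 1.445×10^7 Pa.

14.5 MPa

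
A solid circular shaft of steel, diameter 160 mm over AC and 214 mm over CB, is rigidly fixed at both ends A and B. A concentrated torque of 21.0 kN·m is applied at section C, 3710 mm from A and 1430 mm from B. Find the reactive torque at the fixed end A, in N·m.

2260 N·m

Compatibility: T_A·a/J_AC = T_B·b/J_CB with T_A + T_B = T₀.
J_AC = 6.43×10^-5 m⁴, J_CB = 2.06×10^-4 m⁴, so T_A = T₀·(J_AC/a)/((J_AC/a)+(J_CB/b)) = 2257 N·m, T_B = 18740 N·m.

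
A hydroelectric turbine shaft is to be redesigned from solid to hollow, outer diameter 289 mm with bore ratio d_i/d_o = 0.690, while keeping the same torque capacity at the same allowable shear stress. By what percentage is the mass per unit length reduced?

Equal τ_max and T ⇒ the solid shaft needs d_s³ = d_o³(1−k⁴), so d_s = 289·(1−0.690⁴)^(1/3) = 265.3 mm.
Area ratio A_h/A_s = d_o²(1−k²)/d_s² = (1−k²)/(1−k⁴)^(2/3) = 0.6218.
Mass saving = 1 − 0.6218 = 37.8 %.

37.8 %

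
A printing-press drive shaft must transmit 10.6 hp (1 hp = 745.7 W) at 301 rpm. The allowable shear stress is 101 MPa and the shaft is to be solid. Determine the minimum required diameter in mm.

ω = 2π·301/60 = 31.52 rad/s, so T = P/ω = 10.6×745.7 / 31.52 = 250.8 N·m.
For a solid shaft τ_max = 16T/(πd³), so d = (16T/(π τ_allow))^(1/3) = (16·250.8/(π·1.01×10^8))^(1/3) = 0.02330 m.

23.3 mm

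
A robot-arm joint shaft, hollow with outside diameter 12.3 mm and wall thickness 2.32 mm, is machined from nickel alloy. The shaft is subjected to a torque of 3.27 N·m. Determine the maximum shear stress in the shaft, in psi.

1530 psi

J = π(d_o⁴ − d_i⁴)/32 = π(0.0123⁴ − 0.00766⁴)/32 = 1.909×10^-9 m⁴.
τ_max = T·r/J = 3.270 × 0.00615 / 1.909×10^-9 = 1.053×10^7 Pa.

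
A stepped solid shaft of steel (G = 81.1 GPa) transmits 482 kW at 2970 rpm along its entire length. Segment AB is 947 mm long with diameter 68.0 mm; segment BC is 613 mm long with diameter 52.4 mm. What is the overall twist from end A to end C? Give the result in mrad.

ω = 2π·2970/60 = 311.0 rad/s, so T = P/ω = 482×10³ / 311.0 = 1550 N·m.
J_AB = π(0.0680)⁴/32 = 2.10×10^-6 m⁴; J_BC = π(0.0524)⁴/32 = 7.40×10^-7 m⁴.
θ = (T/G)·Σ L_i/J_i = (1550/81.1×10⁹)·(0.947/2.10×10^-6 + 0.613/7.40×10^-7) = 0.02445 rad.

24.4 mrad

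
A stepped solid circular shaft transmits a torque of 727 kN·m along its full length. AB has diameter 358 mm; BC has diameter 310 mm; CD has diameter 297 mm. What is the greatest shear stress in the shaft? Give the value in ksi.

20.5 ksi

Under the same torque, τ_max = 16T/(πd³) is largest where d is smallest — segment CD (d = 297 mm).
τ_max = 16·727000/(π·(0.297)³) = 1.413×10^8 Pa.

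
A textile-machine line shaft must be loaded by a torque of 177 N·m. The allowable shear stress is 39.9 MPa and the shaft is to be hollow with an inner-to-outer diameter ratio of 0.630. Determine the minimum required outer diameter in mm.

For a hollow shaft with d_i/d_o = 0.630: τ_max = 16T/(π d_o³ (1−k⁴)), so d_o = [16T/(π τ_allow (1−k⁴))]^(1/3) = [16·177.0/(π·3.99×10^7·0.8425)]^(1/3) = 0.02993 m.

29.9 mm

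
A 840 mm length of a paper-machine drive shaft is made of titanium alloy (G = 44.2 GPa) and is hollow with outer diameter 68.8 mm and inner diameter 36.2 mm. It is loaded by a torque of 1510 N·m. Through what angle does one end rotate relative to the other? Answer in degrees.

J = π(d_o⁴ − d_i⁴)/32 = π(0.0688⁴ − 0.0362⁴)/32 = 2.031×10^-6 m⁴.
θ = T·L/(G·J) = 1510 × 0.840 / (44.2×10⁹ × 2.031×10^-6) = 0.01413 rad.

0.810°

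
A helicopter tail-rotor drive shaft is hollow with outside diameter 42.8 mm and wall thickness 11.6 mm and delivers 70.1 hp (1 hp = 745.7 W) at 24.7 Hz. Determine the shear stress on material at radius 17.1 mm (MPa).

ω = 2π·24.7 = 155.2 rad/s, so T = P/ω = 70.1×745.7 / 155.2 = 336.8 N·m.
J = π(d_o⁴ − d_i⁴)/32 = π(0.0428⁴ − 0.0196⁴)/32 = 3.150×10^-7 m⁴.
Shear stress varies linearly with radius: τ = T·r/J = 336.8 × 0.0171 / 3.150×10^-7 = 1.829×10^7 Pa.

18.3 MPa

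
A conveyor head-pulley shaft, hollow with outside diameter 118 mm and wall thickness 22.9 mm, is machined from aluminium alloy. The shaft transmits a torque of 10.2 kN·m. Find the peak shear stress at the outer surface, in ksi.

5.33 ksi

J = π(d_o⁴ − d_i⁴)/32 = π(0.118⁴ − 0.0722⁴)/32 = 1.637×10^-5 m⁴.
τ_max = T·r/J = 10200 × 0.0590 / 1.637×10^-5 = 3.677×10^7 Pa.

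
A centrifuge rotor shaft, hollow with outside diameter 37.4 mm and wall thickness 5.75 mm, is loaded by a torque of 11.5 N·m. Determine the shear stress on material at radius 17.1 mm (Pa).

J = π(d_o⁴ − d_i⁴)/32 = π(0.0374⁴ − 0.0259⁴)/32 = 1.479×10^-7 m⁴.
Shear stress varies linearly with radius: τ = T·r/J = 11.50 × 0.0171 / 1.479×10^-7 = 1.330×10^6 Pa.

1.33e6 Pa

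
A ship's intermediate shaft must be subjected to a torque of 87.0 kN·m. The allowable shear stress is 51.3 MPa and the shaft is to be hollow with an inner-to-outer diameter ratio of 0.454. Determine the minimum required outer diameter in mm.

208 mm

For a hollow shaft with d_i/d_o = 0.454: τ_max = 16T/(π d_o³ (1−k⁴)), so d_o = [16T/(π τ_allow (1−k⁴))]^(1/3) = [16·87000/(π·5.13×10^7·0.9575)]^(1/3) = 0.2082 m.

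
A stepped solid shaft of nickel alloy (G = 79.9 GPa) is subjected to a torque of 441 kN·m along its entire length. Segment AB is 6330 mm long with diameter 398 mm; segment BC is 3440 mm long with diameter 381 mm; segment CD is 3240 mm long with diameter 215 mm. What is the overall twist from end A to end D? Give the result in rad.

J_AB = π(0.398)⁴/32 = 2.46×10^-3 m⁴; J_BC = π(0.381)⁴/32 = 2.07×10^-3 m⁴; J_CD = π(0.215)⁴/32 = 2.10×10^-4 m⁴.
θ = (T/G)·Σ L_i/J_i = (441000/79.9×10⁹)·(6.33/2.46×10^-3 + 3.44/2.07×10^-3 + 3.24/2.10×10^-4) = 0.1086 rad.

0.109 rad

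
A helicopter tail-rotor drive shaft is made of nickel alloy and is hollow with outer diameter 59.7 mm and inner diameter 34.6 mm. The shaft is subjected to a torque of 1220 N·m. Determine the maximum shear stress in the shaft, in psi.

4770 psi

J = π(d_o⁴ − d_i⁴)/32 = π(0.0597⁴ − 0.0346⁴)/32 = 1.106×10^-6 m⁴.
τ_max = T·r/J = 1220 × 0.0299 / 1.106×10^-6 = 3.292×10^7 Pa.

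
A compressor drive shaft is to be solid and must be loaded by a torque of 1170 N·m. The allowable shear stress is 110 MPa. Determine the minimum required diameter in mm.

37.8 mm

For a solid shaft τ_max = 16T/(πd³), so d = (16T/(π τ_allow))^(1/3) = (16·1170/(π·1.10×10^8))^(1/3) = 0.03784 m.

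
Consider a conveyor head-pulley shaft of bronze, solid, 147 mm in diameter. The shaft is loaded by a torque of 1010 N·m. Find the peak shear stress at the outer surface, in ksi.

J = πd⁴/32 = π(0.147)⁴/32 = 4.584×10^-5 m⁴.
τ_max = T·r/J = 1010 × 0.0735 / 4.584×10^-5 = 1.619×10^6 Pa.

0.235 ksi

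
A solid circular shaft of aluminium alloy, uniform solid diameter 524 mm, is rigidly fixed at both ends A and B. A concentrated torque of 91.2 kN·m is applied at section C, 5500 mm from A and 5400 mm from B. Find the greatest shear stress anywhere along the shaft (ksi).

With uniform GJ and both ends fixed, compatibility θ_AC = θ_CB gives T_A·a = T_B·b, together with T_A + T_B = T₀.
T_A = T₀·b/(a+b) = 91200·5400/10900 = 45180 N·m; T_B = 46020 N·m.
τ in each portion: τ_AC = 1.60×10^6 Pa, τ_CB = 1.63×10^6 Pa; maximum is in CB.
τ_max = T_CB·r/J = 46020·0.262/7.40×10^-3 = 1.629×10^6 Pa.

0.236 ksi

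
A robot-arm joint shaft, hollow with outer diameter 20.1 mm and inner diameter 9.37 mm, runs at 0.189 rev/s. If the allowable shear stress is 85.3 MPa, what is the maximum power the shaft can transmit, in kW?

J = π(d_o⁴ − d_i⁴)/32 = π(0.0201⁴ − 0.00937⁴)/32 = 1.527×10^-8 m⁴.
T_max = τ_allow·J/r = 8.53×10^7 × 1.527×10^-8 / 0.0100 = 129.6 N·m.
ω = 2π·0.189 = 1.188 rad/s, so P_max = T_max·ω = 153.9 W.

0.154 kW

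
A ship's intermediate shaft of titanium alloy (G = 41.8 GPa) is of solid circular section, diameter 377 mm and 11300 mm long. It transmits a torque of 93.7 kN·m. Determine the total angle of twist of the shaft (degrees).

J = πd⁴/32 = π(0.377)⁴/32 = 1.983×10^-3 m⁴.
θ = T·L/(G·J) = 93700 × 11.3 / (41.8×10⁹ × 1.983×10^-3) = 0.01277 rad.

0.732°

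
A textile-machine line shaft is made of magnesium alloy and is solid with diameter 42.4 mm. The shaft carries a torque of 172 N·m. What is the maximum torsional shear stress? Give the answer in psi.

J = πd⁴/32 = π(0.0424)⁴/32 = 3.173×10^-7 m⁴.
τ_max = T·r/J = 172.0 × 0.0212 / 3.173×10^-7 = 1.149×10^7 Pa.

1670 psi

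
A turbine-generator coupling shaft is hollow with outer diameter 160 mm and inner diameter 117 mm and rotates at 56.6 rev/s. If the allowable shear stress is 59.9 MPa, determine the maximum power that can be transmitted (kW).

12200 kW

J = π(d_o⁴ − d_i⁴)/32 = π(0.160⁴ − 0.117⁴)/32 = 4.594×10^-5 m⁴.
T_max = τ_allow·J/r = 5.99×10^7 × 4.594×10^-5 / 0.0800 = 34400 N·m.
ω = 2π·56.6 = 355.6 rad/s, so P_max = T_max·ω = 1.223×10^7 W.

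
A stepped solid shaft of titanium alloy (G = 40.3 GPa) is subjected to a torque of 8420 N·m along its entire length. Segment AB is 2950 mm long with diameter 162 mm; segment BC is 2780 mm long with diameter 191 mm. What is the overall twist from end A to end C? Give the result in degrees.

J_AB = π(0.162)⁴/32 = 6.76×10^-5 m⁴; J_BC = π(0.191)⁴/32 = 1.31×10^-4 m⁴.
θ = (T/G)·Σ L_i/J_i = (8420/40.3×10⁹)·(2.95/6.76×10^-5 + 2.78/1.31×10^-4) = 0.01356 rad.

0.777°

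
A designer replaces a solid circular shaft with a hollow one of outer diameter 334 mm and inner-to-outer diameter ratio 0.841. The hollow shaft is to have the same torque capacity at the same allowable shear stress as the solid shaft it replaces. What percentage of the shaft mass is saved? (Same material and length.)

53.5 %

Equal τ_max and T ⇒ the solid shaft needs d_s³ = d_o³(1−k⁴), so d_s = 334·(1−0.841⁴)^(1/3) = 265.1 mm.
Area ratio A_h/A_s = d_o²(1−k²)/d_s² = (1−k²)/(1−k⁴)^(2/3) = 0.4648.
Mass saving = 1 − 0.4648 = 53.5 %.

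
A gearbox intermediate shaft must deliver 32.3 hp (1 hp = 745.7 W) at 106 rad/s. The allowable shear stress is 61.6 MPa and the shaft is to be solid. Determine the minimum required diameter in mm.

26.6 mm

ω = 106 rad/s, so T = P/ω = 32.3×745.7 / 106.0 = 227.2 N·m.
For a solid shaft τ_max = 16T/(πd³), so d = (16T/(π τ_allow))^(1/3) = (16·227.2/(π·6.16×10^7))^(1/3) = 0.02658 m.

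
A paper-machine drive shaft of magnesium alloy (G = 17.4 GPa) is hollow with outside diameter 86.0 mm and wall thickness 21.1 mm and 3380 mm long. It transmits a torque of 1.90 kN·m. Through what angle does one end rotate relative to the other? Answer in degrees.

J = π(d_o⁴ − d_i⁴)/32 = π(0.0860⁴ − 0.0438⁴)/32 = 5.009×10^-6 m⁴.
θ = T·L/(G·J) = 1900 × 3.38 / (17.4×10⁹ × 5.009×10^-6) = 0.07368 rad.

4.22°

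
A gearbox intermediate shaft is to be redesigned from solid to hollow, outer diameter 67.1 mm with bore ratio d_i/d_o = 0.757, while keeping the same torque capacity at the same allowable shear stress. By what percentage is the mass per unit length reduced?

Equal τ_max and T ⇒ the solid shaft needs d_s³ = d_o³(1−k⁴), so d_s = 67.1·(1−0.757⁴)^(1/3) = 58.76 mm.
Area ratio A_h/A_s = d_o²(1−k²)/d_s² = (1−k²)/(1−k⁴)^(2/3) = 0.5567.
Mass saving = 1 − 0.5567 = 44.3 %.

44.3 %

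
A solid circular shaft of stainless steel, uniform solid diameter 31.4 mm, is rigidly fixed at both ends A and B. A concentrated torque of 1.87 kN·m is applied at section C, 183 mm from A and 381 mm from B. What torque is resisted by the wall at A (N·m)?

1260 N·m

With uniform GJ and both ends fixed, compatibility θ_AC = θ_CB gives T_A·a = T_B·b, together with T_A + T_B = T₀.
T_A = T₀·b/(a+b) = 1870·381/564.0 = 1263 N·m; T_B = 606.8 N·m.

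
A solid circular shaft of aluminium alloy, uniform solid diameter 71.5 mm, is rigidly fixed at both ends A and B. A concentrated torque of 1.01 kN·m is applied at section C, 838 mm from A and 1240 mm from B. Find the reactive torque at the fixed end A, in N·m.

603 N·m

With uniform GJ and both ends fixed, compatibility θ_AC = θ_CB gives T_A·a = T_B·b, together with T_A + T_B = T₀.
T_A = T₀·b/(a+b) = 1010·1240/2078 = 602.7 N·m; T_B = 407.3 N·m.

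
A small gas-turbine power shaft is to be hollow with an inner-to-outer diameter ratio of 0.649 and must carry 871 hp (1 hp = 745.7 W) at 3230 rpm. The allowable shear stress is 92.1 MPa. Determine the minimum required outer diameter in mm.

ω = 2π·3230/60 = 338.2 rad/s, so T = P/ω = 871×745.7 / 338.2 = 1920 N·m.
For a hollow shaft with d_i/d_o = 0.649: τ_max = 16T/(π d_o³ (1−k⁴)), so d_o = [16T/(π τ_allow (1−k⁴))]^(1/3) = [16·1920/(π·9.21×10^7·0.8226)]^(1/3) = 0.05054 m.

50.5 mm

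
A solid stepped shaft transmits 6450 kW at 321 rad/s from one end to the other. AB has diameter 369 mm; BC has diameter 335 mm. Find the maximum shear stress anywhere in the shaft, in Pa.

ω = 321 rad/s, so T = P/ω = 6450×10³ / 321.0 = 20090 N·m.
Under the same torque, τ_max = 16T/(πd³) is largest where d is smallest — segment BC (d = 335 mm).
τ_max = 16·20090/(π·(0.335)³) = 2.722×10^6 Pa.

2.72e6 Pa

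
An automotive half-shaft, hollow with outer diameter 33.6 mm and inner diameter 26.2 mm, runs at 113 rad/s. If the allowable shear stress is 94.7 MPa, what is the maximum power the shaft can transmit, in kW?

J = π(d_o⁴ − d_i⁴)/32 = π(0.0336⁴ − 0.0262⁴)/32 = 7.887×10^-8 m⁴.
T_max = τ_allow·J/r = 9.47×10^7 × 7.887×10^-8 / 0.0168 = 444.6 N·m.
ω = 113 rad/s, so P_max = T_max·ω = 5.024×10^4 W.

50.2 kW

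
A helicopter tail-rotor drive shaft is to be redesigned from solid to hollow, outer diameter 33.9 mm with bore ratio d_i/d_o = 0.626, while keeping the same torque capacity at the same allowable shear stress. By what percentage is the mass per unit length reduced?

Equal τ_max and T ⇒ the solid shaft needs d_s³ = d_o³(1−k⁴), so d_s = 33.9·(1−0.626⁴)^(1/3) = 32.07 mm.
Area ratio A_h/A_s = d_o²(1−k²)/d_s² = (1−k²)/(1−k⁴)^(2/3) = 0.6796.
Mass saving = 1 − 0.6796 = 32.0 %.

32.0 %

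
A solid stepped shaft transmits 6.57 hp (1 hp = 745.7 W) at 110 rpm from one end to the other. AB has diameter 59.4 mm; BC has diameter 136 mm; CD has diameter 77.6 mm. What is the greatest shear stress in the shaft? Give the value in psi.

1500 psi

ω = 2π·110/60 = 11.52 rad/s, so T = P/ω = 6.57×745.7 / 11.52 = 425.3 N·m.
Under the same torque, τ_max = 16T/(πd³) is largest where d is smallest — segment AB (d = 59.4 mm).
τ_max = 16·425.3/(π·(0.0594)³) = 1.034×10^7 Pa.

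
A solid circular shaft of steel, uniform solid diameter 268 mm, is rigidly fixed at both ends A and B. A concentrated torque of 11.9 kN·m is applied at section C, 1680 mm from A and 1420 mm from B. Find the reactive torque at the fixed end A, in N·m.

5450 N·m

With uniform GJ and both ends fixed, compatibility θ_AC = θ_CB gives T_A·a = T_B·b, together with T_A + T_B = T₀.
T_A = T₀·b/(a+b) = 11900·1420/3100 = 5451 N·m; T_B = 6449 N·m.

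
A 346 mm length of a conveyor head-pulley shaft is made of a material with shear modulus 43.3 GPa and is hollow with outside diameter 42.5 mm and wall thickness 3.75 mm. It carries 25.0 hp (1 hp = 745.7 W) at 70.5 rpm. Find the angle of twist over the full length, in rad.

ω = 2π·70.5/60 = 7.383 rad/s, so T = P/ω = 25.0×745.7 / 7.383 = 2525 N·m.
J = π(d_o⁴ − d_i⁴)/32 = π(0.0425⁴ − 0.0350⁴)/32 = 1.730×10^-7 m⁴.
θ = T·L/(G·J) = 2525 × 0.346 / (43.3×10⁹ × 1.730×10^-7) = 0.1167 rad.

0.117 rad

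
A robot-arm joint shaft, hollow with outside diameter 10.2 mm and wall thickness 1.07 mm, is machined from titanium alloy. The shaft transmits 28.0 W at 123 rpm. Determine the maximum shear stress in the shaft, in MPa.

ω = 2π·123/60 = 12.88 rad/s, so T = P/ω = 28.0 / 12.88 = 2.174 N·m.
J = π(d_o⁴ − d_i⁴)/32 = π(0.0102⁴ − 0.00806⁴)/32 = 6.484×10^-10 m⁴.
τ_max = T·r/J = 2.174 × 0.00510 / 6.484×10^-10 = 1.710×10^7 Pa.

17.1 MPa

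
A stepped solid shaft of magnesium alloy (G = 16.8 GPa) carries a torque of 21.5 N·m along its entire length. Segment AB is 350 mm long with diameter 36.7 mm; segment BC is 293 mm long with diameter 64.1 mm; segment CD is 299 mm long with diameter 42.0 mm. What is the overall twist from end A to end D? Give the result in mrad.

3.99 mrad

J_AB = π(0.0367)⁴/32 = 1.78×10^-7 m⁴; J_BC = π(0.0641)⁴/32 = 1.66×10^-6 m⁴; J_CD = π(0.0420)⁴/32 = 3.05×10^-7 m⁴.
θ = (T/G)·Σ L_i/J_i = (21.50/16.8×10⁹)·(0.350/1.78×10^-7 + 0.293/1.66×10^-6 + 0.299/3.05×10^-7) = 3.994×10^-3 rad.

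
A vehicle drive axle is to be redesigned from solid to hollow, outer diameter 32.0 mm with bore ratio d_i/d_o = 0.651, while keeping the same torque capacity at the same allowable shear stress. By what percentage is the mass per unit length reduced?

34.3 %

Equal τ_max and T ⇒ the solid shaft needs d_s³ = d_o³(1−k⁴), so d_s = 32.0·(1−0.651⁴)^(1/3) = 29.96 mm.
Area ratio A_h/A_s = d_o²(1−k²)/d_s² = (1−k²)/(1−k⁴)^(2/3) = 0.6575.
Mass saving = 1 − 0.6575 = 34.3 %.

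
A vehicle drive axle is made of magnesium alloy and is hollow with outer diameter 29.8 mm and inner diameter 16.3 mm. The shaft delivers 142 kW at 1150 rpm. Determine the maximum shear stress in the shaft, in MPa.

249 MPa

ω = 2π·1150/60 = 120.4 rad/s, so T = P/ω = 142×10³ / 120.4 = 1179 N·m.
J = π(d_o⁴ − d_i⁴)/32 = π(0.0298⁴ − 0.0163⁴)/32 = 7.049×10^-8 m⁴.
τ_max = T·r/J = 1179 × 0.0149 / 7.049×10^-8 = 2.492×10^8 Pa.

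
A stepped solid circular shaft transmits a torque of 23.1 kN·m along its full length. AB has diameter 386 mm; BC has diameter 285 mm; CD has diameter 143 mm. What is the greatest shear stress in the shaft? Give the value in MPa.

Under the same torque, τ_max = 16T/(πd³) is largest where d is smallest — segment CD (d = 143 mm).
τ_max = 16·23100/(π·(0.143)³) = 4.023×10^7 Pa.

40.2 MPa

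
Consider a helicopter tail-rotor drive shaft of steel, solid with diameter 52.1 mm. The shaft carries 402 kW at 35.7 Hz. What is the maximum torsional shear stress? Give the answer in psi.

ω = 2π·35.7 = 224.3 rad/s, so T = P/ω = 402×10³ / 224.3 = 1792 N·m.
J = πd⁴/32 = π(0.0521)⁴/32 = 7.234×10^-7 m⁴.
τ_max = T·r/J = 1792 × 0.0261 / 7.234×10^-7 = 6.454×10^7 Pa.

9360 psi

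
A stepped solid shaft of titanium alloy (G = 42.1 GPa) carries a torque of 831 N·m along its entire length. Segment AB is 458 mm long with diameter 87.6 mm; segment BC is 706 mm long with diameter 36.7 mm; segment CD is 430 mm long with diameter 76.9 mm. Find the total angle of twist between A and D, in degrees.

4.71°

J_AB = π(0.0876)⁴/32 = 5.78×10^-6 m⁴; J_BC = π(0.0367)⁴/32 = 1.78×10^-7 m⁴; J_CD = π(0.0769)⁴/32 = 3.43×10^-6 m⁴.
θ = (T/G)·Σ L_i/J_i = (831.0/42.1×10⁹)·(0.458/5.78×10^-6 + 0.706/1.78×10^-7 + 0.430/3.43×10^-6) = 0.08228 rad.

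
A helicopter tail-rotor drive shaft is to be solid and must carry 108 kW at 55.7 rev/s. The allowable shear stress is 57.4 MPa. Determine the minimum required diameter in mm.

30.1 mm

ω = 2π·55.7 = 350.0 rad/s, so T = P/ω = 108×10³ / 350.0 = 308.6 N·m.
For a solid shaft τ_max = 16T/(πd³), so d = (16T/(π τ_allow))^(1/3) = (16·308.6/(π·5.74×10^7))^(1/3) = 0.03014 m.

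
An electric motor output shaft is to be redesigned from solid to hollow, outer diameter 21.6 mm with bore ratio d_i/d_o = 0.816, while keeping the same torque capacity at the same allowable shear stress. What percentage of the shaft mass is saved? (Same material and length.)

50.6 %

Equal τ_max and T ⇒ the solid shaft needs d_s³ = d_o³(1−k⁴), so d_s = 21.6·(1−0.816⁴)^(1/3) = 17.77 mm.
Area ratio A_h/A_s = d_o²(1−k²)/d_s² = (1−k²)/(1−k⁴)^(2/3) = 0.4938.
Mass saving = 1 − 0.4938 = 50.6 %.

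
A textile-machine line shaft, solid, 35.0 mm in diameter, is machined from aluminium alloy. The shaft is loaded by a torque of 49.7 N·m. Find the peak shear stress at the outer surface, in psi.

J = πd⁴/32 = π(0.0350)⁴/32 = 1.473×10^-7 m⁴.
τ_max = T·r/J = 49.70 × 0.0175 / 1.473×10^-7 = 5.904×10^6 Pa.

856 psi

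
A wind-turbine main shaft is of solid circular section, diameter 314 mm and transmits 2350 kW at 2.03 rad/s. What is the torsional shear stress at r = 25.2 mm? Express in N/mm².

30.6 N/mm²

ω = 2.03 rad/s, so T = P/ω = 2350×10³ / 2.030 = 1.158e6 N·m.
J = πd⁴/32 = π(0.314)⁴/32 = 9.544×10^-4 m⁴.
Shear stress varies linearly with radius: τ = T·r/J = 1.158e6 × 0.0252 / 9.544×10^-4 = 3.057×10^7 Pa.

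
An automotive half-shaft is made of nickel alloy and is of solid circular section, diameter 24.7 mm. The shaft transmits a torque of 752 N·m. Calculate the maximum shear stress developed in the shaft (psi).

J = πd⁴/32 = π(0.0247)⁴/32 = 3.654×10^-8 m⁴.
τ_max = T·r/J = 752.0 × 0.0123 / 3.654×10^-8 = 2.542×10^8 Pa.

36900 psi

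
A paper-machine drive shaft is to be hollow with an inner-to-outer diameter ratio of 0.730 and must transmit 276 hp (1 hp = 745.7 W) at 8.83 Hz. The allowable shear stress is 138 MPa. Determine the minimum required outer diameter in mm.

57.6 mm

ω = 2π·8.83 = 55.48 rad/s, so T = P/ω = 276×745.7 / 55.48 = 3710 N·m.
For a hollow shaft with d_i/d_o = 0.730: τ_max = 16T/(π d_o³ (1−k⁴)), so d_o = [16T/(π τ_allow (1−k⁴))]^(1/3) = [16·3710/(π·1.38×10^8·0.7160)]^(1/3) = 0.05761 m.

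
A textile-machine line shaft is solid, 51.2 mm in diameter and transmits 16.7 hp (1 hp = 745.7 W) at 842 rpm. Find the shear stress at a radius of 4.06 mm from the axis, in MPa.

ω = 2π·842/60 = 88.17 rad/s, so T = P/ω = 16.7×745.7 / 88.17 = 141.2 N·m.
J = πd⁴/32 = π(0.0512)⁴/32 = 6.747×10^-7 m⁴.
Shear stress varies linearly with radius: τ = T·r/J = 141.2 × 0.00406 / 6.747×10^-7 = 8.499×10^5 Pa.

0.850 MPa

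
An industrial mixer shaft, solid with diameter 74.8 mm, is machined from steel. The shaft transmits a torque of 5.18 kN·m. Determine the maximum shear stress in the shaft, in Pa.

6.30e7 Pa

J = πd⁴/32 = π(0.0748)⁴/32 = 3.073×10^-6 m⁴.
τ_max = T·r/J = 5180 × 0.0374 / 3.073×10^-6 = 6.304×10^7 Pa.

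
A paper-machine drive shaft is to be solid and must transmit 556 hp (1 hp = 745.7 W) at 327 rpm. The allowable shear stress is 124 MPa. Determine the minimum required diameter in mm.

ω = 2π·327/60 = 34.24 rad/s, so T = P/ω = 556×745.7 / 34.24 = 12110 N·m.
For a solid shaft τ_max = 16T/(πd³), so d = (16T/(π τ_allow))^(1/3) = (16·12110/(π·1.24×10^8))^(1/3) = 0.07923 m.

79.2 mm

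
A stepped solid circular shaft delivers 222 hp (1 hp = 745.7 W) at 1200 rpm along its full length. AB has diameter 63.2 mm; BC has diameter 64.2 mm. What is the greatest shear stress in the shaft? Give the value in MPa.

26.6 MPa

ω = 2π·1200/60 = 125.7 rad/s, so T = P/ω = 222×745.7 / 125.7 = 1317 N·m.
Under the same torque, τ_max = 16T/(πd³) is largest where d is smallest — segment AB (d = 63.2 mm).
τ_max = 16·1317/(π·(0.0632)³) = 2.658×10^7 Pa.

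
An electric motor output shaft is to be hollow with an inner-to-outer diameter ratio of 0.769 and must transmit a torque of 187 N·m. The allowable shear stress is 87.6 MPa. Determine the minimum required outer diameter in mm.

For a hollow shaft with d_i/d_o = 0.769: τ_max = 16T/(π d_o³ (1−k⁴)), so d_o = [16T/(π τ_allow (1−k⁴))]^(1/3) = [16·187.0/(π·8.76×10^7·0.6503)]^(1/3) = 0.02557 m.

25.6 mm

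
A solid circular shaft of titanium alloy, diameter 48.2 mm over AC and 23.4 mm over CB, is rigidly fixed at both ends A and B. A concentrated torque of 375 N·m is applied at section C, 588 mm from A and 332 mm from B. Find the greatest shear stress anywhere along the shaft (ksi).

Compatibility: T_A·a/J_AC = T_B·b/J_CB with T_A + T_B = T₀.
J_AC = 5.30×10^-7 m⁴, J_CB = 2.94×10^-8 m⁴, so T_A = T₀·(J_AC/a)/((J_AC/a)+(J_CB/b)) = 341.4 N·m, T_B = 33.59 N·m.
τ in each portion: τ_AC = 1.55×10^7 Pa, τ_CB = 1.34×10^7 Pa; maximum is in AC.
τ_max = T_AC·r/J = 341.4·0.0241/5.30×10^-7 = 1.553×10^7 Pa.

2.25 ksi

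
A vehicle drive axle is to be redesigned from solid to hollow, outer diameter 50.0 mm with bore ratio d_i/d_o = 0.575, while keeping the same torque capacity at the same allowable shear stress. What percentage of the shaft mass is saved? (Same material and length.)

Equal τ_max and T ⇒ the solid shaft needs d_s³ = d_o³(1−k⁴), so d_s = 50.0·(1−0.575⁴)^(1/3) = 48.11 mm.
Area ratio A_h/A_s = d_o²(1−k²)/d_s² = (1−k²)/(1−k⁴)^(2/3) = 0.7231.
Mass saving = 1 − 0.7231 = 27.7 %.

27.7 %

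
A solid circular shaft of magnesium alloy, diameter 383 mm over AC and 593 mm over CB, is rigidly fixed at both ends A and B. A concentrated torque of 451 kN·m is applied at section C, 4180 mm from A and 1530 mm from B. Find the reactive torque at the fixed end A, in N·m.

Compatibility: T_A·a/J_AC = T_B·b/J_CB with T_A + T_B = T₀.
J_AC = 2.11×10^-3 m⁴, J_CB = 0.0121 m⁴, so T_A = T₀·(J_AC/a)/((J_AC/a)+(J_CB/b)) = 27010 N·m, T_B = 424000 N·m.

27000 N·m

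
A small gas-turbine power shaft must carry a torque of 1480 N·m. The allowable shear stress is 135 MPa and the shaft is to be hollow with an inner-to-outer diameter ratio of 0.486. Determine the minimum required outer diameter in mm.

For a hollow shaft with d_i/d_o = 0.486: τ_max = 16T/(π d_o³ (1−k⁴)), so d_o = [16T/(π τ_allow (1−k⁴))]^(1/3) = [16·1480/(π·1.35×10^8·0.9442)]^(1/3) = 0.03896 m.

39.0 mm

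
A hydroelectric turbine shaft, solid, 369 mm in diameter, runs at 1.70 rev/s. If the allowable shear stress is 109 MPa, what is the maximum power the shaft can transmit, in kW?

J = πd⁴/32 = π(0.369)⁴/32 = 1.820×10^-3 m⁴.
T_max = τ_allow·J/r = 1.09×10^8 × 1.820×10^-3 / 0.184 = 1.075e6 N·m.
ω = 2π·1.70 = 10.68 rad/s, so P_max = T_max·ω = 1.149×10^7 W.

11500 kW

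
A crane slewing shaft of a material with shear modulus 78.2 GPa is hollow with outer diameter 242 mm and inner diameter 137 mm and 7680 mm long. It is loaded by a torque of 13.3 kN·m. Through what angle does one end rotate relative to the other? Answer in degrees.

J = π(d_o⁴ − d_i⁴)/32 = π(0.242⁴ − 0.137⁴)/32 = 3.021×10^-4 m⁴.
θ = T·L/(G·J) = 13300 × 7.68 / (78.2×10⁹ × 3.021×10^-4) = 4.323×10^-3 rad.

0.248°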